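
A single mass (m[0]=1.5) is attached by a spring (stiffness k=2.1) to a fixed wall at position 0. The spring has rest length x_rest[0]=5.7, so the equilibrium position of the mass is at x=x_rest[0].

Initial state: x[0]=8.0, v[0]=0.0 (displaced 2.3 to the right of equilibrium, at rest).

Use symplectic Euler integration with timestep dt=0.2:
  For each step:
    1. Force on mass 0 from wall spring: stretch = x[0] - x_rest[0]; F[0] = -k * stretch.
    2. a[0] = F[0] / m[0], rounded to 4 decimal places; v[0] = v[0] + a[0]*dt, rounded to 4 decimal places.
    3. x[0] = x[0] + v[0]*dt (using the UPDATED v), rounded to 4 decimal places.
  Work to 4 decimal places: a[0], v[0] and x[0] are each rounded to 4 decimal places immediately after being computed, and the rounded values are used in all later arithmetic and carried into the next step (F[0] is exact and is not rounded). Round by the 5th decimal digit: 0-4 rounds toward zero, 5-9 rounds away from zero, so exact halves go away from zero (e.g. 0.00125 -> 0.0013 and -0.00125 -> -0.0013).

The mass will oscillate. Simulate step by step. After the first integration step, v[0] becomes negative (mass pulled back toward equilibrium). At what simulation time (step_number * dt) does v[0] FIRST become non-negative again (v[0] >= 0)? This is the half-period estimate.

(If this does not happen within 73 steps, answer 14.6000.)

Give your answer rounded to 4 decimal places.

Answer: 2.8000

Derivation:
Step 0: x=[8.0000] v=[0.0000]
Step 1: x=[7.8712] v=[-0.6440]
Step 2: x=[7.6208] v=[-1.2519]
Step 3: x=[7.2629] v=[-1.7897]
Step 4: x=[6.8174] v=[-2.2273]
Step 5: x=[6.3094] v=[-2.5402]
Step 6: x=[5.7672] v=[-2.7108]
Step 7: x=[5.2213] v=[-2.7296]
Step 8: x=[4.7022] v=[-2.5956]
Step 9: x=[4.2390] v=[-2.3162]
Step 10: x=[3.8576] v=[-1.9071]
Step 11: x=[3.5794] v=[-1.3912]
Step 12: x=[3.4199] v=[-0.7974]
Step 13: x=[3.3881] v=[-0.1590]
Step 14: x=[3.4858] v=[0.4883]
First v>=0 after going negative at step 14, time=2.8000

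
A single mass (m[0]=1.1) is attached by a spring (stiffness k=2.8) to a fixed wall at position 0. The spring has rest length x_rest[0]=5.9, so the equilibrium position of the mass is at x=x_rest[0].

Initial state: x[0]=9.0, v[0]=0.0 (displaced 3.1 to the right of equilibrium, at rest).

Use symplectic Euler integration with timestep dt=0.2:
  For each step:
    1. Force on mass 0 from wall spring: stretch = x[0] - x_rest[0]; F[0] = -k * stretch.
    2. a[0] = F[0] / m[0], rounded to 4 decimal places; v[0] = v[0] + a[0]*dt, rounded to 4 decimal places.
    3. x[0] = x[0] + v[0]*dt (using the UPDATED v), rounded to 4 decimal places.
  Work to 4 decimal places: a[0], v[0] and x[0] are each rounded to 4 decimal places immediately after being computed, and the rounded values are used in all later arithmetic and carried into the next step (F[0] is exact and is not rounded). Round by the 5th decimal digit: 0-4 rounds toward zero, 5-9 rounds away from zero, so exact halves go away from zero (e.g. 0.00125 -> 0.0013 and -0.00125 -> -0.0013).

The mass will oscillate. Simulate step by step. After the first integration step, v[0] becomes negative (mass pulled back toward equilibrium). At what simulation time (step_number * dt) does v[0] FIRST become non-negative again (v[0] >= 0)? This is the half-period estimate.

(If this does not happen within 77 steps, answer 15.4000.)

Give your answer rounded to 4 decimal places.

Answer: 2.0000

Derivation:
Step 0: x=[9.0000] v=[0.0000]
Step 1: x=[8.6844] v=[-1.5782]
Step 2: x=[8.0853] v=[-2.9957]
Step 3: x=[7.2637] v=[-4.1082]
Step 4: x=[6.3032] v=[-4.8024]
Step 5: x=[5.3017] v=[-5.0077]
Step 6: x=[4.3611] v=[-4.7031]
Step 7: x=[3.5772] v=[-3.9197]
Step 8: x=[3.0298] v=[-2.7372]
Step 9: x=[2.7746] v=[-1.2760]
Step 10: x=[2.8376] v=[0.3151]
First v>=0 after going negative at step 10, time=2.0000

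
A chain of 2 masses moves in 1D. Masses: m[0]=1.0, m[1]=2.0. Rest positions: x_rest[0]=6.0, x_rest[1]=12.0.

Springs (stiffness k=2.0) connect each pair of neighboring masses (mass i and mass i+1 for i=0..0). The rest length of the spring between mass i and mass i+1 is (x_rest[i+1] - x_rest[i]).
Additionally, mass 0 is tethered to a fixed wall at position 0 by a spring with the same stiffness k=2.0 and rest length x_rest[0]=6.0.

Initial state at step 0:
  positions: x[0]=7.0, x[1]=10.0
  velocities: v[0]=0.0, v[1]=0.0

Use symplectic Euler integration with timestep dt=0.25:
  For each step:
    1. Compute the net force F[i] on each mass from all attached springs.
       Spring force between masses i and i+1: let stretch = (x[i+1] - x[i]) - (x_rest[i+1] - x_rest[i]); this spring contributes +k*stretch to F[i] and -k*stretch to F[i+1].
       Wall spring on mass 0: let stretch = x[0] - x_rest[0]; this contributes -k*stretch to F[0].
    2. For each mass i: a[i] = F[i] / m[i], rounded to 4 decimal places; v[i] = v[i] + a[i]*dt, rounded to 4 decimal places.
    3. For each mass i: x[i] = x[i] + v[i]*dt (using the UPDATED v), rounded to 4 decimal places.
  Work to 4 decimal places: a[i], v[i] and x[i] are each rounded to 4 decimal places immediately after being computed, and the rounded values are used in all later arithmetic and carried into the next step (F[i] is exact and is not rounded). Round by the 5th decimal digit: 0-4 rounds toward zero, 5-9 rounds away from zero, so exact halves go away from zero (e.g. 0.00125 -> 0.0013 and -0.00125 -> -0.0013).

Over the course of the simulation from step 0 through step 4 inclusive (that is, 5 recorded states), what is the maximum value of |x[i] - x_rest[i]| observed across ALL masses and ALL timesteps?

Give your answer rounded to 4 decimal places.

Step 0: x=[7.0000 10.0000] v=[0.0000 0.0000]
Step 1: x=[6.5000 10.1875] v=[-2.0000 0.7500]
Step 2: x=[5.6484 10.5195] v=[-3.4063 1.3281]
Step 3: x=[4.6997 10.9221] v=[-3.7950 1.6103]
Step 4: x=[3.9413 11.3108] v=[-3.0337 1.5547]
Max displacement = 2.0587

Answer: 2.0587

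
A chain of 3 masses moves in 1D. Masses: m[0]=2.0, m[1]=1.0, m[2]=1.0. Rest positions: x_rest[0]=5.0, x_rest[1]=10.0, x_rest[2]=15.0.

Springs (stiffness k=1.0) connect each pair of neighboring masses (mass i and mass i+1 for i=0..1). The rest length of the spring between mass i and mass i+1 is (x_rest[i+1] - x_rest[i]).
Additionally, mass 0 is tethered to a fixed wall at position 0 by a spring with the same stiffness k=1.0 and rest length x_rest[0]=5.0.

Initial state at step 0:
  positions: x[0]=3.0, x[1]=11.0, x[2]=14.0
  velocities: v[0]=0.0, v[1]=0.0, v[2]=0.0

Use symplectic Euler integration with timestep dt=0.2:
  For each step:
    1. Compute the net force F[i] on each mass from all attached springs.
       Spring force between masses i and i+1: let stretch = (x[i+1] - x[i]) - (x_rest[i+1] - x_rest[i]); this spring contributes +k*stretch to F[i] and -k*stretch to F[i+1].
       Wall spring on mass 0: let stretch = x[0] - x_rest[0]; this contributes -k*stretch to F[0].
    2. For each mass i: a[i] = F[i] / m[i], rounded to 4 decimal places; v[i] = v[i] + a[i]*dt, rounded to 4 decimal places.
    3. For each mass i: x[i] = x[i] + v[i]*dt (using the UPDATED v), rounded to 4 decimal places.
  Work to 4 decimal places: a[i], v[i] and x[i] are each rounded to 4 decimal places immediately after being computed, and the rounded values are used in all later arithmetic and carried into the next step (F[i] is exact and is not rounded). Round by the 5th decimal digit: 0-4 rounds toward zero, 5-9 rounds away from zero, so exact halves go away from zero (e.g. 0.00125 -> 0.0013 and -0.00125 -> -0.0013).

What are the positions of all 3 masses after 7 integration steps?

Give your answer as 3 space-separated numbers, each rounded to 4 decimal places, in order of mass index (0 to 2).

Step 0: x=[3.0000 11.0000 14.0000] v=[0.0000 0.0000 0.0000]
Step 1: x=[3.1000 10.8000 14.0800] v=[0.5000 -1.0000 0.4000]
Step 2: x=[3.2920 10.4232 14.2288] v=[0.9600 -1.8840 0.7440]
Step 3: x=[3.5608 9.9134 14.4254] v=[1.3439 -2.5491 0.9829]
Step 4: x=[3.8854 9.3300 14.6415] v=[1.6231 -2.9172 1.0805]
Step 5: x=[4.2412 8.7412 14.8451] v=[1.7790 -2.9438 1.0182]
Step 6: x=[4.6022 8.2166 15.0046] v=[1.8049 -2.6230 0.7974]
Step 7: x=[4.9434 7.8189 15.0926] v=[1.7061 -1.9883 0.4398]

Answer: 4.9434 7.8189 15.0926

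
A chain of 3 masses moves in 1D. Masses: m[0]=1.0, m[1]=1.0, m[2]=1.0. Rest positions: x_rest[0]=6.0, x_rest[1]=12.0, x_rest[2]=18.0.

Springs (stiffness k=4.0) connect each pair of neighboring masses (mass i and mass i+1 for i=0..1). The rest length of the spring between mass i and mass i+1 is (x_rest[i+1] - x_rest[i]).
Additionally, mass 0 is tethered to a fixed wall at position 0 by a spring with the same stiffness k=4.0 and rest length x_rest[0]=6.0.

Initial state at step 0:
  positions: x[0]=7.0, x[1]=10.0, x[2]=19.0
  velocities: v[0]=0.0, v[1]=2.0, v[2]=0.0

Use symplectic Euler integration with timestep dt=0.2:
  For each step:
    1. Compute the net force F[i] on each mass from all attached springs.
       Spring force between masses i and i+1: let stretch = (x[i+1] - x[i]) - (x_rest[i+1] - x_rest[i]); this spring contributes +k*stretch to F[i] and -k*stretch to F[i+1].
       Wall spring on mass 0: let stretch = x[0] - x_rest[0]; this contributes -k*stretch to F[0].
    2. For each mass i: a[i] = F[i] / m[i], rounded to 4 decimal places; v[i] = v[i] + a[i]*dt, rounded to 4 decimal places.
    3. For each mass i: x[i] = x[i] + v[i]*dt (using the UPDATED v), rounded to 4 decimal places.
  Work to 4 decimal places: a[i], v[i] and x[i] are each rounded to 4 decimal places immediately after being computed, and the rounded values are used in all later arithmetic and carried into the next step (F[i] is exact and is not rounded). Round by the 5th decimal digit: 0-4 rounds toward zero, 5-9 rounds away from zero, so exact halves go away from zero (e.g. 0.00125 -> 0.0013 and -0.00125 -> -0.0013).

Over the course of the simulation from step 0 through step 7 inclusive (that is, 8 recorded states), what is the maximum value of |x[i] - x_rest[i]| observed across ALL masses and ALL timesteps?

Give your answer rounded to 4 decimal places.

Step 0: x=[7.0000 10.0000 19.0000] v=[0.0000 2.0000 0.0000]
Step 1: x=[6.3600 11.3600 18.5200] v=[-3.2000 6.8000 -2.4000]
Step 2: x=[5.5024 13.0656 17.8544] v=[-4.2880 8.5280 -3.3280]
Step 3: x=[4.9745 14.3273 17.3826] v=[-2.6394 6.3085 -2.3590]
Step 4: x=[5.1471 14.5814 17.3820] v=[0.8632 1.2705 -0.0032]
Step 5: x=[6.0057 13.7741 17.8933] v=[4.2930 -4.0365 2.5563]
Step 6: x=[7.1463 12.3829 18.7055] v=[5.7032 -6.9559 4.0609]
Step 7: x=[7.9814 11.1655 19.4661] v=[4.1754 -6.0871 3.8028]
Max displacement = 2.5814

Answer: 2.5814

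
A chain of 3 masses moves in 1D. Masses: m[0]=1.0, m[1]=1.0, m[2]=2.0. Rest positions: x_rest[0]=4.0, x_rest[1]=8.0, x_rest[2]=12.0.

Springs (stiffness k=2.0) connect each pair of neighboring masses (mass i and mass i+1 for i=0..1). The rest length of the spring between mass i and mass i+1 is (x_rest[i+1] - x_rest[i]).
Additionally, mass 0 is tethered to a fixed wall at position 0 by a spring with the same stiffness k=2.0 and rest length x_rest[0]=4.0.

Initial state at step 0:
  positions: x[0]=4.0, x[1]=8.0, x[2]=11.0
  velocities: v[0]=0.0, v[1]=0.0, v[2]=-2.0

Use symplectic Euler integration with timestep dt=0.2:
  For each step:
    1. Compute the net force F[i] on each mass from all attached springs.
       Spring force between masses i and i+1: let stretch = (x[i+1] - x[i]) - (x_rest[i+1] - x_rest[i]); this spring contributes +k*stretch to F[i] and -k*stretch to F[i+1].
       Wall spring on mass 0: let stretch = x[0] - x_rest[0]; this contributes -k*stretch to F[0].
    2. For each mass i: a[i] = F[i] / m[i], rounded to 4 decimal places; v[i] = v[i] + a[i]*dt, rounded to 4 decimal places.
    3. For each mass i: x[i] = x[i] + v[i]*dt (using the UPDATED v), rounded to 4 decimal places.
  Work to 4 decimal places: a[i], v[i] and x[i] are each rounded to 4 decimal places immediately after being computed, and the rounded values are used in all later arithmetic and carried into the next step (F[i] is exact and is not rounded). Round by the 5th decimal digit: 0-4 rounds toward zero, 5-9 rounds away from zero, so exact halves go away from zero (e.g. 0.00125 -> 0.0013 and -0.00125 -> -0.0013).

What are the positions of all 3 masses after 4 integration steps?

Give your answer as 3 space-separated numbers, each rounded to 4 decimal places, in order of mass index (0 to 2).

Answer: 3.9050 7.1336 9.8825

Derivation:
Step 0: x=[4.0000 8.0000 11.0000] v=[0.0000 0.0000 -2.0000]
Step 1: x=[4.0000 7.9200 10.6400] v=[0.0000 -0.4000 -1.8000]
Step 2: x=[3.9936 7.7440 10.3312] v=[-0.0320 -0.8800 -1.5440]
Step 3: x=[3.9677 7.4749 10.0789] v=[-0.1293 -1.3453 -1.2614]
Step 4: x=[3.9050 7.1336 9.8825] v=[-0.3135 -1.7066 -0.9822]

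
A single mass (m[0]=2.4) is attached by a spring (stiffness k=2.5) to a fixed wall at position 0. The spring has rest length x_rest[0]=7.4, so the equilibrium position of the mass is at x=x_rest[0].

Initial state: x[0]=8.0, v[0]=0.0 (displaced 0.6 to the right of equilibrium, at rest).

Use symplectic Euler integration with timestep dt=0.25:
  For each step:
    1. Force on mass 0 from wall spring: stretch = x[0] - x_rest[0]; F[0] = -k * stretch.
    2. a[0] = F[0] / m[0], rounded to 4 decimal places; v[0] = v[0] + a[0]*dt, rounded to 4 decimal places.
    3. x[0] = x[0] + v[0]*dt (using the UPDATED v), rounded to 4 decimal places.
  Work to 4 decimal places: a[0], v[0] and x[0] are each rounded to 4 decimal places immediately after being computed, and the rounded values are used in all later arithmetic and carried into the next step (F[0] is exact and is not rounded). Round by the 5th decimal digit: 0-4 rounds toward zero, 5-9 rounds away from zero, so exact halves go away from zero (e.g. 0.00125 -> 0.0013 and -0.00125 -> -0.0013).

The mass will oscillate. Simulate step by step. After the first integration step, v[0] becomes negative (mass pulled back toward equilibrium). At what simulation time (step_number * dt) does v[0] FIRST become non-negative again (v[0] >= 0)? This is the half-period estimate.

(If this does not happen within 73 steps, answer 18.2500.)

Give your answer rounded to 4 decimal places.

Step 0: x=[8.0000] v=[0.0000]
Step 1: x=[7.9609] v=[-0.1563]
Step 2: x=[7.8853] v=[-0.3024]
Step 3: x=[7.7781] v=[-0.4288]
Step 4: x=[7.6463] v=[-0.5273]
Step 5: x=[7.4984] v=[-0.5915]
Step 6: x=[7.3441] v=[-0.6171]
Step 7: x=[7.1935] v=[-0.6026]
Step 8: x=[7.0563] v=[-0.5488]
Step 9: x=[6.9415] v=[-0.4593]
Step 10: x=[6.8565] v=[-0.3399]
Step 11: x=[6.8069] v=[-0.1984]
Step 12: x=[6.7959] v=[-0.0440]
Step 13: x=[6.8242] v=[0.1133]
First v>=0 after going negative at step 13, time=3.2500

Answer: 3.2500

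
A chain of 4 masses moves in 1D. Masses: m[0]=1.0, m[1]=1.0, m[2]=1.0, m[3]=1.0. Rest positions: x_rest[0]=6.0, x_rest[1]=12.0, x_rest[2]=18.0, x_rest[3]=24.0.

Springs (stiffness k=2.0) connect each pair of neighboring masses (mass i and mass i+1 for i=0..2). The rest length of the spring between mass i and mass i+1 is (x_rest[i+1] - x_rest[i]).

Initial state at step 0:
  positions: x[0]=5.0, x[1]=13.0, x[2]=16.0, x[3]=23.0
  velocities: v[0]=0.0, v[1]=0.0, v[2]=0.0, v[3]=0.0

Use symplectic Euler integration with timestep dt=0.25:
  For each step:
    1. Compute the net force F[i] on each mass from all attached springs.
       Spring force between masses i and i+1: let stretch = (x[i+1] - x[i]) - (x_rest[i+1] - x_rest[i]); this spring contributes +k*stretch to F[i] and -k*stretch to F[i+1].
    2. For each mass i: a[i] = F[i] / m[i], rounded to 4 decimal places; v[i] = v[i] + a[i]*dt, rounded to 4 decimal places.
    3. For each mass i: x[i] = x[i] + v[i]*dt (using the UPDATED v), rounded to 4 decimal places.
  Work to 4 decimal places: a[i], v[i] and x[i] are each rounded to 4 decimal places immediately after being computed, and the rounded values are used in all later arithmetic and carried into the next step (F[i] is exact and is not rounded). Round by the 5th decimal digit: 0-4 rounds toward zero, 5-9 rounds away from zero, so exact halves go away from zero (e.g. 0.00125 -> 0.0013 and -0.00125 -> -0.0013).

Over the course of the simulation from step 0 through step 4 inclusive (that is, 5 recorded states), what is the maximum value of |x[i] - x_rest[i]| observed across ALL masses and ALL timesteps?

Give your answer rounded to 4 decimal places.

Answer: 2.1811

Derivation:
Step 0: x=[5.0000 13.0000 16.0000 23.0000] v=[0.0000 0.0000 0.0000 0.0000]
Step 1: x=[5.2500 12.3750 16.5000 22.8750] v=[1.0000 -2.5000 2.0000 -0.5000]
Step 2: x=[5.6406 11.3750 17.2813 22.7031] v=[1.5625 -4.0000 3.1250 -0.6875]
Step 3: x=[5.9980 10.3965 18.0020 22.6035] v=[1.4297 -3.9141 2.8828 -0.3984]
Step 4: x=[6.1553 9.8189 18.3472 22.6787] v=[0.6290 -2.3106 1.3808 0.3009]
Max displacement = 2.1811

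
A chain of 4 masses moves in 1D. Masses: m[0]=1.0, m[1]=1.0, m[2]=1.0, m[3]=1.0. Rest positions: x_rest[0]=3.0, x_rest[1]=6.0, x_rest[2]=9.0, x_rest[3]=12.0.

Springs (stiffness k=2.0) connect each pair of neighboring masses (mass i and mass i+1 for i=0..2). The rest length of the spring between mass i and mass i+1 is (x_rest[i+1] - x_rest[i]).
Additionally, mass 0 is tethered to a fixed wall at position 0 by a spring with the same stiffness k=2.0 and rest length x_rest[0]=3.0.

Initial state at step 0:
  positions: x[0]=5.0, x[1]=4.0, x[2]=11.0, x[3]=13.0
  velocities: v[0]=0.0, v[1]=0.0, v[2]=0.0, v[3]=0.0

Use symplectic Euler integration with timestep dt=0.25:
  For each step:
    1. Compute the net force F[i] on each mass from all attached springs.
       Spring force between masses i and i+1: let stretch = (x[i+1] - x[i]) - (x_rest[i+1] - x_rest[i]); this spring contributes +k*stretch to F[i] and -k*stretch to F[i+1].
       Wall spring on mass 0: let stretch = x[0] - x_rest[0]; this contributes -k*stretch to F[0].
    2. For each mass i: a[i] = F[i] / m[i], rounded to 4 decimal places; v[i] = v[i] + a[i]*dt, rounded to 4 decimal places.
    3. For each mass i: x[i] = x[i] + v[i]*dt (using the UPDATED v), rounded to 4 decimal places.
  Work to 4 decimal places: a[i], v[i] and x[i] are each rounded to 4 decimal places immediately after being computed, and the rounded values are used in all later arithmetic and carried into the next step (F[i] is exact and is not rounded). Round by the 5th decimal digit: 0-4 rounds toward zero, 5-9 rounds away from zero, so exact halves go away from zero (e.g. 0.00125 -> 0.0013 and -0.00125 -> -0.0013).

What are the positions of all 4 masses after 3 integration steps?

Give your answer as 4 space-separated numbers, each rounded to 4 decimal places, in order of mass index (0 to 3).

Answer: 1.9316 8.0723 8.5957 13.3301

Derivation:
Step 0: x=[5.0000 4.0000 11.0000 13.0000] v=[0.0000 0.0000 0.0000 0.0000]
Step 1: x=[4.2500 5.0000 10.3750 13.1250] v=[-3.0000 4.0000 -2.5000 0.5000]
Step 2: x=[3.0625 6.5781 9.4219 13.2813] v=[-4.7500 6.3125 -3.8125 0.6250]
Step 3: x=[1.9316 8.0723 8.5957 13.3301] v=[-4.5235 5.9766 -3.3047 0.1953]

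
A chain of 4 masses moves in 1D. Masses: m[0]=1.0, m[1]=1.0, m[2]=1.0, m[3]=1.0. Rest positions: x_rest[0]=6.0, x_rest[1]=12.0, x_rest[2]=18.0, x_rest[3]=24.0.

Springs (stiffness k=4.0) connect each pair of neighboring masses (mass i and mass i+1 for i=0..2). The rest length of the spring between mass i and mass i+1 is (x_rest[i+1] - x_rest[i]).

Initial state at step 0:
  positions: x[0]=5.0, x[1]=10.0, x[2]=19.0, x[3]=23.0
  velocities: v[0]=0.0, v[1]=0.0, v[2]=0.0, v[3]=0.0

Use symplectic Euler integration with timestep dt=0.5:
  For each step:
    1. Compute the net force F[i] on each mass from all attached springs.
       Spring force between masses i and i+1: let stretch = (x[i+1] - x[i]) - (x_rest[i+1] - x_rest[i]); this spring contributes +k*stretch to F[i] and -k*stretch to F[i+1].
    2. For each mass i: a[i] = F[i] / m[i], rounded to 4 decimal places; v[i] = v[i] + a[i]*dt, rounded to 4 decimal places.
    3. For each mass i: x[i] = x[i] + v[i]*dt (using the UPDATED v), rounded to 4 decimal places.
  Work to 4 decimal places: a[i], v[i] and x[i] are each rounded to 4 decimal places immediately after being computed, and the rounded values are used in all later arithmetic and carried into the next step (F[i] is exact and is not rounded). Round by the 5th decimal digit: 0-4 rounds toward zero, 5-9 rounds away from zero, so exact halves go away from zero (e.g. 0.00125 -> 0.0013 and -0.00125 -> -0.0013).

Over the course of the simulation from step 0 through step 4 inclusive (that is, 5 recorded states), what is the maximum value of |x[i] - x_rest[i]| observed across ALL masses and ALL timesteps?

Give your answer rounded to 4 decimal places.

Step 0: x=[5.0000 10.0000 19.0000 23.0000] v=[0.0000 0.0000 0.0000 0.0000]
Step 1: x=[4.0000 14.0000 14.0000 25.0000] v=[-2.0000 8.0000 -10.0000 4.0000]
Step 2: x=[7.0000 8.0000 20.0000 22.0000] v=[6.0000 -12.0000 12.0000 -6.0000]
Step 3: x=[5.0000 13.0000 16.0000 23.0000] v=[-4.0000 10.0000 -8.0000 2.0000]
Step 4: x=[5.0000 13.0000 16.0000 23.0000] v=[0.0000 0.0000 0.0000 0.0000]
Max displacement = 4.0000

Answer: 4.0000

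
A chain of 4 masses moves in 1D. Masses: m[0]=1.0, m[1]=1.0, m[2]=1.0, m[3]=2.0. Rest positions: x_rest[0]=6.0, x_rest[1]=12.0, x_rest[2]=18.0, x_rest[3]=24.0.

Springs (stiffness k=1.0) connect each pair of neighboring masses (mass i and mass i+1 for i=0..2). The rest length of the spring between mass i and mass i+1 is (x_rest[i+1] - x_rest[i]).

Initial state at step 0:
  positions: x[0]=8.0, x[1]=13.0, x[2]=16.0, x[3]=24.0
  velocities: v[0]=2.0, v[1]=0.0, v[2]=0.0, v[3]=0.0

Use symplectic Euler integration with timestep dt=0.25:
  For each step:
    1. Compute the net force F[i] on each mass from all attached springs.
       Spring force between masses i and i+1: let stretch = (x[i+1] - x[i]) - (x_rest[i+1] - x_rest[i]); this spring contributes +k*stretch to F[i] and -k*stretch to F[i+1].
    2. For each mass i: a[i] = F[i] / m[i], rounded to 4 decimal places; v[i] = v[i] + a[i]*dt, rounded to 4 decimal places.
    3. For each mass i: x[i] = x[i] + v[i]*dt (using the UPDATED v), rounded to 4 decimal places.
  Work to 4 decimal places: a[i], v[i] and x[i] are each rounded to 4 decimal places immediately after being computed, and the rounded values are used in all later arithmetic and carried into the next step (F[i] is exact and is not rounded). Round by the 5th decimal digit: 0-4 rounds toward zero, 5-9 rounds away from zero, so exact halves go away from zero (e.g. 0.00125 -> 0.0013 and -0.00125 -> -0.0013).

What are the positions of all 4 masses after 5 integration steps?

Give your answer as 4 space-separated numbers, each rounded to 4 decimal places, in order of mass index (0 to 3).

Answer: 8.9344 12.5385 19.1844 23.4215

Derivation:
Step 0: x=[8.0000 13.0000 16.0000 24.0000] v=[2.0000 0.0000 0.0000 0.0000]
Step 1: x=[8.4375 12.8750 16.3125 23.9375] v=[1.7500 -0.5000 1.2500 -0.2500]
Step 2: x=[8.7774 12.6875 16.8867 23.8242] v=[1.3594 -0.7500 2.2969 -0.4531]
Step 3: x=[8.9866 12.5181 17.6321 23.6816] v=[0.8369 -0.6777 2.9815 -0.5703]
Step 4: x=[9.0416 12.4476 18.4360 23.5375] v=[0.2198 -0.2821 3.2154 -0.5765]
Step 5: x=[8.9344 12.5385 19.1844 23.4215] v=[-0.4287 0.3635 2.9937 -0.4642]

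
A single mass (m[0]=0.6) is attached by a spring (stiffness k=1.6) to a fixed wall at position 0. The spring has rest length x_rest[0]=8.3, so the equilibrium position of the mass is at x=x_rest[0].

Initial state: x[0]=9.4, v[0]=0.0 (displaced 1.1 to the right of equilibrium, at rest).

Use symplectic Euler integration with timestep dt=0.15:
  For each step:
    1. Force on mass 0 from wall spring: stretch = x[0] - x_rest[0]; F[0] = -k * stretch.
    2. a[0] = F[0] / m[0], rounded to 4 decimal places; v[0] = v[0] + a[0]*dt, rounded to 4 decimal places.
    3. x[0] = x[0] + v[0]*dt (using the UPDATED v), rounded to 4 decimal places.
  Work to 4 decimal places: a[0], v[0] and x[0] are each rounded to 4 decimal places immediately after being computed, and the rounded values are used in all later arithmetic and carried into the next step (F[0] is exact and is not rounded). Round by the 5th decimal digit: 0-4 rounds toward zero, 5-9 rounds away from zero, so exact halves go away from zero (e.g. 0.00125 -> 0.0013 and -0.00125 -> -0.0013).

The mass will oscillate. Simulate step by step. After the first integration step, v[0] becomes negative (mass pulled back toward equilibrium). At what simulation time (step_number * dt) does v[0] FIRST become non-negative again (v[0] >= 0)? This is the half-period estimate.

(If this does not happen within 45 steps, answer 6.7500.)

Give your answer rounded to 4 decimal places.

Step 0: x=[9.4000] v=[0.0000]
Step 1: x=[9.3340] v=[-0.4400]
Step 2: x=[9.2060] v=[-0.8536]
Step 3: x=[9.0236] v=[-1.2160]
Step 4: x=[8.7978] v=[-1.5054]
Step 5: x=[8.5421] v=[-1.7045]
Step 6: x=[8.2719] v=[-1.8013]
Step 7: x=[8.0034] v=[-1.7901]
Step 8: x=[7.7527] v=[-1.6715]
Step 9: x=[7.5348] v=[-1.4526]
Step 10: x=[7.3628] v=[-1.1465]
Step 11: x=[7.2471] v=[-0.7716]
Step 12: x=[7.1945] v=[-0.3504]
Step 13: x=[7.2083] v=[0.0918]
First v>=0 after going negative at step 13, time=1.9500

Answer: 1.9500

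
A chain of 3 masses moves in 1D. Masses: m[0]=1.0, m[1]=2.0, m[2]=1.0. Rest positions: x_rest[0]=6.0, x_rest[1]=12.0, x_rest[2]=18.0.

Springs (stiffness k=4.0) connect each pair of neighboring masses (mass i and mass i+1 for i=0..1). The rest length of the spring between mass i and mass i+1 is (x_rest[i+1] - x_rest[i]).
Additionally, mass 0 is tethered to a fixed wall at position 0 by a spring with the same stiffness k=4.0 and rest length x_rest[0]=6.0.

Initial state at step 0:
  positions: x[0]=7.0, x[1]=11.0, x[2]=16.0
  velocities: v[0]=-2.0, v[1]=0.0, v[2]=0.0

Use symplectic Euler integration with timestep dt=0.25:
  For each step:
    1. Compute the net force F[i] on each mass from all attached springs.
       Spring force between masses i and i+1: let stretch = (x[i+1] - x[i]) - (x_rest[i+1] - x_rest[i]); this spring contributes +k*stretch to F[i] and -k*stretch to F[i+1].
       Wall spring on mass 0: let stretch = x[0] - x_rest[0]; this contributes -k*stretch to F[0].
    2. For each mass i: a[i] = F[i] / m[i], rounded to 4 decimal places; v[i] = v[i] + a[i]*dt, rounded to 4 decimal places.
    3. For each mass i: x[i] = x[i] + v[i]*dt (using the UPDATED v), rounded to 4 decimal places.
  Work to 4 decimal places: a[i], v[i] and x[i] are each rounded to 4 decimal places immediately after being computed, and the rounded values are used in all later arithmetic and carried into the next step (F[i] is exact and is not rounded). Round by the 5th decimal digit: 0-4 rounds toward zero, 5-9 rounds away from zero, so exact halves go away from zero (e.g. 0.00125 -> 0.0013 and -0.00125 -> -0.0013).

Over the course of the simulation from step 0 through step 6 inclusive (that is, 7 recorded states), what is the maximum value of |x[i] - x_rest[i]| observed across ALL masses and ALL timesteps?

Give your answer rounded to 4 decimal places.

Step 0: x=[7.0000 11.0000 16.0000] v=[-2.0000 0.0000 0.0000]
Step 1: x=[5.7500 11.1250 16.2500] v=[-5.0000 0.5000 1.0000]
Step 2: x=[4.4063 11.2188 16.7188] v=[-5.3750 0.3750 1.8750]
Step 3: x=[3.6641 11.1485 17.3126] v=[-2.9688 -0.2813 2.3750]
Step 4: x=[3.8770 10.9131 17.8653] v=[0.8515 -0.9415 2.2109]
Step 5: x=[4.8797 10.6672 18.1800] v=[4.0106 -0.9835 1.2587]
Step 6: x=[6.1093 10.6370 18.1165] v=[4.9184 -0.1209 -0.2541]
Max displacement = 2.3359

Answer: 2.3359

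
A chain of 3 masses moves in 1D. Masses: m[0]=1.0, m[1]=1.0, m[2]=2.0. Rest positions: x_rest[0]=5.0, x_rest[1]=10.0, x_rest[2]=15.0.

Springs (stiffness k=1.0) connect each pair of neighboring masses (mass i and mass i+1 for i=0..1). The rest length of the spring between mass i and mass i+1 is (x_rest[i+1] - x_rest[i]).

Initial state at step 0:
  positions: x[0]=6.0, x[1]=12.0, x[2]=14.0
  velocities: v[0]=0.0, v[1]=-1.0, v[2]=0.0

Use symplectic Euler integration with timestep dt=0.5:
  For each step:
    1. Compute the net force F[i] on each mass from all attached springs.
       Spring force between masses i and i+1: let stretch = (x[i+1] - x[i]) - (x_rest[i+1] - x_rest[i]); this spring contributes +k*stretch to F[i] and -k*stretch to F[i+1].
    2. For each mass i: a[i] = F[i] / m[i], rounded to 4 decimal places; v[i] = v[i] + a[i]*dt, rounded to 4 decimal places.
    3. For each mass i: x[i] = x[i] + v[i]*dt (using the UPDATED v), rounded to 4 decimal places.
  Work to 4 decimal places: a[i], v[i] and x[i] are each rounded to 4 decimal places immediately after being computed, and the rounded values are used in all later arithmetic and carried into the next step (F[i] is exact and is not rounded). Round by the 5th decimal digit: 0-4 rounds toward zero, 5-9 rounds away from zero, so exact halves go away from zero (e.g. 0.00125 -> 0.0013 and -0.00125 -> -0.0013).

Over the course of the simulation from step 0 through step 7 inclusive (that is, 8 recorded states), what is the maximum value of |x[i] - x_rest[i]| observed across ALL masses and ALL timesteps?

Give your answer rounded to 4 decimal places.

Answer: 3.0585

Derivation:
Step 0: x=[6.0000 12.0000 14.0000] v=[0.0000 -1.0000 0.0000]
Step 1: x=[6.2500 10.5000 14.3750] v=[0.5000 -3.0000 0.7500]
Step 2: x=[6.3125 8.9063 14.8907] v=[0.1250 -3.1875 1.0313]
Step 3: x=[5.7735 8.1602 15.2833] v=[-1.0781 -1.4922 0.7852]
Step 4: x=[4.5811 8.5982 15.4105] v=[-2.3848 0.8760 0.2544]
Step 5: x=[3.1430 9.7350 15.3112] v=[-2.8763 2.2736 -0.1987]
Step 6: x=[2.1029 10.6179 15.1398] v=[-2.0803 1.7657 -0.3428]
Step 7: x=[1.9415 10.5025 15.0282] v=[-0.3228 -0.2309 -0.2233]
Max displacement = 3.0585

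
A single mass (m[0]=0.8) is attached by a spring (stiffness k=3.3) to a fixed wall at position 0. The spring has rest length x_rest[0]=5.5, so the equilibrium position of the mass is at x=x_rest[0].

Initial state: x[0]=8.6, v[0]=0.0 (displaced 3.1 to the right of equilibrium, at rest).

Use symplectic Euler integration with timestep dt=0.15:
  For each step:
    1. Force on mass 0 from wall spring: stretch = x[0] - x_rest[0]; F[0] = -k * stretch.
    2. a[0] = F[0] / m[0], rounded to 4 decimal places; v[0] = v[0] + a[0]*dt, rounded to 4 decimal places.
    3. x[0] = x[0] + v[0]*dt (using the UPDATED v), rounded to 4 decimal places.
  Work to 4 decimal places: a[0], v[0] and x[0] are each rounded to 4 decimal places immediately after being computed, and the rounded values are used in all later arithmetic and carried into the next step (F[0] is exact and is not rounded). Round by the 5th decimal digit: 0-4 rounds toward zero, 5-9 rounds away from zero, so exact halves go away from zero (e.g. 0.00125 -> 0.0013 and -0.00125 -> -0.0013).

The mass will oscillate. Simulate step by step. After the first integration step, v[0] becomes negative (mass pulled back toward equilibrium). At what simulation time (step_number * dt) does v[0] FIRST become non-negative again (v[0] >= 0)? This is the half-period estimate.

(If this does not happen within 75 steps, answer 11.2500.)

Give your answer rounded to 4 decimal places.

Step 0: x=[8.6000] v=[0.0000]
Step 1: x=[8.3123] v=[-1.9181]
Step 2: x=[7.7636] v=[-3.6582]
Step 3: x=[7.0048] v=[-5.0588]
Step 4: x=[6.1063] v=[-5.9899]
Step 5: x=[5.1515] v=[-6.3651]
Step 6: x=[4.2291] v=[-6.1495]
Step 7: x=[3.4246] v=[-5.3631]
Step 8: x=[2.8128] v=[-4.0790]
Step 9: x=[2.4504] v=[-2.4163]
Step 10: x=[2.3710] v=[-0.5294]
Step 11: x=[2.5820] v=[1.4067]
First v>=0 after going negative at step 11, time=1.6500

Answer: 1.6500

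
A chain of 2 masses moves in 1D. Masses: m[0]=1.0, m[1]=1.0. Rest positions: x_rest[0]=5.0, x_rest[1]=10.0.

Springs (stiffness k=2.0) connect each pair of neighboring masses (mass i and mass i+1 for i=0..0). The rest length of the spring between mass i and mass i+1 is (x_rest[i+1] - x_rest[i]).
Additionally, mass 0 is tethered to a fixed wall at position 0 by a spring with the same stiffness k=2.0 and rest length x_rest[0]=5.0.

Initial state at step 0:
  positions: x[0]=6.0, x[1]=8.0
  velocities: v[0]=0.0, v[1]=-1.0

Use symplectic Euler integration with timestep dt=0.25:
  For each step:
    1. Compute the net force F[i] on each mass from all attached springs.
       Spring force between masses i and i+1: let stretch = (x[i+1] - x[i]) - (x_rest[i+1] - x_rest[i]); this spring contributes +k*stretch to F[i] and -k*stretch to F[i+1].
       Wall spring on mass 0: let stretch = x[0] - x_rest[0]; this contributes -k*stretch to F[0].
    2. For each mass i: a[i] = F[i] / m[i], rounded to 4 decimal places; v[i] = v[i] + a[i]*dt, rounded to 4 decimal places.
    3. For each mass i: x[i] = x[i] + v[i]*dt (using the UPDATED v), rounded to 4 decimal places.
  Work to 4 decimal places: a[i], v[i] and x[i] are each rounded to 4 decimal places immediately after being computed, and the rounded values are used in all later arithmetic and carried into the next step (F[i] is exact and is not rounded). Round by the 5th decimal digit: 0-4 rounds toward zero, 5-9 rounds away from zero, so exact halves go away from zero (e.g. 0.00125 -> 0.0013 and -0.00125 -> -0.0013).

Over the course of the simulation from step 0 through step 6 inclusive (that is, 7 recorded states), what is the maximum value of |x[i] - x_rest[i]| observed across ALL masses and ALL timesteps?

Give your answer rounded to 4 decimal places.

Answer: 2.3183

Derivation:
Step 0: x=[6.0000 8.0000] v=[0.0000 -1.0000]
Step 1: x=[5.5000 8.1250] v=[-2.0000 0.5000]
Step 2: x=[4.6406 8.5469] v=[-3.4375 1.6875]
Step 3: x=[3.6894 9.1055] v=[-3.8047 2.2344]
Step 4: x=[2.9541 9.6121] v=[-2.9414 2.0264]
Step 5: x=[2.6817 9.9115] v=[-1.0895 1.1974]
Step 6: x=[2.9779 9.9321] v=[1.1846 0.0825]
Max displacement = 2.3183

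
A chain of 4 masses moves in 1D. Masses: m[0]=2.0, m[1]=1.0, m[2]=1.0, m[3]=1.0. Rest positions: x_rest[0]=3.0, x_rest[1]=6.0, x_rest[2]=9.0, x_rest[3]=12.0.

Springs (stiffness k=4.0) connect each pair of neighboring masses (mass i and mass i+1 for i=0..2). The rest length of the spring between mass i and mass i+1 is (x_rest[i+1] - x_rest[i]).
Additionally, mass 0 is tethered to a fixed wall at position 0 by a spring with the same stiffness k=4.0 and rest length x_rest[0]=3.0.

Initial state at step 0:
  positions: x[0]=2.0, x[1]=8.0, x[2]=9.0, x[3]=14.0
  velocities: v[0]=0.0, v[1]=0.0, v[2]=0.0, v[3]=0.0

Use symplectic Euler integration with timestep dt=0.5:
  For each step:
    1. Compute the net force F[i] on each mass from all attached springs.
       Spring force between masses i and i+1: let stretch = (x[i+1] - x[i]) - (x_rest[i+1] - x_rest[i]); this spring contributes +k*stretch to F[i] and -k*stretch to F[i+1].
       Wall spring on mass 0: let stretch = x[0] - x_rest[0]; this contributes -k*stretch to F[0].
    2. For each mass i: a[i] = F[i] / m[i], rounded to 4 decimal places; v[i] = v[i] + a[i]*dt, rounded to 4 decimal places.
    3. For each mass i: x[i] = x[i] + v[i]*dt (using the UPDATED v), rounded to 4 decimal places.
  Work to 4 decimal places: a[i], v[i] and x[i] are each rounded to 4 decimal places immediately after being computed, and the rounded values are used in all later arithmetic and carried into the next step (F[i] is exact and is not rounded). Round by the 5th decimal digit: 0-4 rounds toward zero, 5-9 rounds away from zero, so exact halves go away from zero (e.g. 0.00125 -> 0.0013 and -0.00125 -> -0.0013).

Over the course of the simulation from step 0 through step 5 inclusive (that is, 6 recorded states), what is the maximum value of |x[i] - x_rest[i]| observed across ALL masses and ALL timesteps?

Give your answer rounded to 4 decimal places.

Answer: 4.0000

Derivation:
Step 0: x=[2.0000 8.0000 9.0000 14.0000] v=[0.0000 0.0000 0.0000 0.0000]
Step 1: x=[4.0000 3.0000 13.0000 12.0000] v=[4.0000 -10.0000 8.0000 -4.0000]
Step 2: x=[3.5000 9.0000 6.0000 14.0000] v=[-1.0000 12.0000 -14.0000 4.0000]
Step 3: x=[4.0000 6.5000 10.0000 11.0000] v=[1.0000 -5.0000 8.0000 -6.0000]
Step 4: x=[3.7500 5.0000 11.5000 10.0000] v=[-0.5000 -3.0000 3.0000 -2.0000]
Step 5: x=[2.2500 8.7500 5.0000 13.5000] v=[-3.0000 7.5000 -13.0000 7.0000]
Max displacement = 4.0000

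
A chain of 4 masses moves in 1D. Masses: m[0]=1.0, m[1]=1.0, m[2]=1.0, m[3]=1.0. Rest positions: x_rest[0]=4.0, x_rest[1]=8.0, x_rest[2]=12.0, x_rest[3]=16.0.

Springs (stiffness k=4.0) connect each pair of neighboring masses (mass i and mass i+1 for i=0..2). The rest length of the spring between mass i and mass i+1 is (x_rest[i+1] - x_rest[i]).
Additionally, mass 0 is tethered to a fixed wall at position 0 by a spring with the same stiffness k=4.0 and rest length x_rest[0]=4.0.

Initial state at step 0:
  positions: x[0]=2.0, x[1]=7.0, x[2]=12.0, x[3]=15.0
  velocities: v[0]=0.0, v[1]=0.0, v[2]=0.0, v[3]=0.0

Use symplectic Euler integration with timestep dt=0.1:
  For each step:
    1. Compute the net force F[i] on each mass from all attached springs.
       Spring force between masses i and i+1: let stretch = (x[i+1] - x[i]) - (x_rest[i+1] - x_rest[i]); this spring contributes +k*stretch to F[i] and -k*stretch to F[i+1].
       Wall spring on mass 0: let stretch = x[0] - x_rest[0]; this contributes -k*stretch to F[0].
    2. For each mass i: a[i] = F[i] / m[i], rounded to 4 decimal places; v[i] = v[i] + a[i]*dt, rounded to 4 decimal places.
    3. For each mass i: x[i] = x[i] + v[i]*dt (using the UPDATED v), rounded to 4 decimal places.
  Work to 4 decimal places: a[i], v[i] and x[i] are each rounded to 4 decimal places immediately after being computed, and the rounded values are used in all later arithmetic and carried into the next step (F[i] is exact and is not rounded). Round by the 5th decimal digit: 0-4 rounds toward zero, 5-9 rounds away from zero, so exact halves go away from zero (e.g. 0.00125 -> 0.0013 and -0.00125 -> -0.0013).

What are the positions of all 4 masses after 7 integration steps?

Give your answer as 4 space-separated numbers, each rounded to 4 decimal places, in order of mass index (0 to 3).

Step 0: x=[2.0000 7.0000 12.0000 15.0000] v=[0.0000 0.0000 0.0000 0.0000]
Step 1: x=[2.1200 7.0000 11.9200 15.0400] v=[1.2000 0.0000 -0.8000 0.4000]
Step 2: x=[2.3504 7.0016 11.7680 15.1152] v=[2.3040 0.0160 -1.5200 0.7520]
Step 3: x=[2.6728 7.0078 11.5592 15.2165] v=[3.2243 0.0621 -2.0877 1.0131]
Step 4: x=[3.0617 7.0227 11.3147 15.3315] v=[3.8892 0.1487 -2.4453 1.1502]
Step 5: x=[3.4866 7.0508 11.0592 15.4459] v=[4.2489 0.2811 -2.5554 1.1435]
Step 6: x=[3.9146 7.0967 10.8188 15.5448] v=[4.2799 0.4588 -2.4041 0.9888]
Step 7: x=[4.3133 7.1642 10.6186 15.6146] v=[3.9869 0.6748 -2.0025 0.6984]

Answer: 4.3133 7.1642 10.6186 15.6146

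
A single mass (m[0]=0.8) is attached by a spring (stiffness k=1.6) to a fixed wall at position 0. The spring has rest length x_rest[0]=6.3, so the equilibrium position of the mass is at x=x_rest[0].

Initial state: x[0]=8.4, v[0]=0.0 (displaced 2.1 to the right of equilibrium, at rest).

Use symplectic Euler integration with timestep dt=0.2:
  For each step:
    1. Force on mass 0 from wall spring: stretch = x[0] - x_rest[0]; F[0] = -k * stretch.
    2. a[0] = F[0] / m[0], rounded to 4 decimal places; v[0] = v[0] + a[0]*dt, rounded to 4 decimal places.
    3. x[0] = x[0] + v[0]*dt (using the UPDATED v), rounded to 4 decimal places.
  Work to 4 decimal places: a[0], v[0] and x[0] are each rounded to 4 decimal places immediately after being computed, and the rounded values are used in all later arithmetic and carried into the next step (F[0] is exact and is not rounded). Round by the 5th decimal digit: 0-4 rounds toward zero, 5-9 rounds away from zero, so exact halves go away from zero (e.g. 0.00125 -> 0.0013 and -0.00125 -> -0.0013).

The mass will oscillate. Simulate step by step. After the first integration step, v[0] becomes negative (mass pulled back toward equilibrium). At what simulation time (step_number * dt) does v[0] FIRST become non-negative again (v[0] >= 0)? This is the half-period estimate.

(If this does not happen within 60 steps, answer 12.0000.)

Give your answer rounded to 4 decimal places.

Answer: 2.4000

Derivation:
Step 0: x=[8.4000] v=[0.0000]
Step 1: x=[8.2320] v=[-0.8400]
Step 2: x=[7.9094] v=[-1.6128]
Step 3: x=[7.4581] v=[-2.2566]
Step 4: x=[6.9141] v=[-2.7198]
Step 5: x=[6.3210] v=[-2.9654]
Step 6: x=[5.7262] v=[-2.9738]
Step 7: x=[5.1773] v=[-2.7443]
Step 8: x=[4.7183] v=[-2.2952]
Step 9: x=[4.3858] v=[-1.6625]
Step 10: x=[4.2064] v=[-0.8968]
Step 11: x=[4.1945] v=[-0.0594]
Step 12: x=[4.3511] v=[0.7828]
First v>=0 after going negative at step 12, time=2.4000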